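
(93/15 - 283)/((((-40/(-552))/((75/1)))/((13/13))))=-286488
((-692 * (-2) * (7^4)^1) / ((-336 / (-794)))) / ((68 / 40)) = 235575830 / 51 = 4619133.92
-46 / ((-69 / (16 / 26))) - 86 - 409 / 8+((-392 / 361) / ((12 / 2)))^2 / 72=-150088241477 / 1097824104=-136.71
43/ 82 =0.52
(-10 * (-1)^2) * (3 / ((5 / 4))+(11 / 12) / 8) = -1207 / 48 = -25.15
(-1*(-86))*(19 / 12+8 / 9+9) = 986.61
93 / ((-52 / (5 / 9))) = -155 / 156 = -0.99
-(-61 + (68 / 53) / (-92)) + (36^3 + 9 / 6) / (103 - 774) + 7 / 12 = -77904715 / 9815388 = -7.94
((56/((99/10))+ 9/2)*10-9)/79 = 1.17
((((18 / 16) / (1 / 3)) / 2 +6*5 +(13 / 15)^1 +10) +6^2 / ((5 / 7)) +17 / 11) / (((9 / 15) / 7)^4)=74874884875 / 42768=1750722.15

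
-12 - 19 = -31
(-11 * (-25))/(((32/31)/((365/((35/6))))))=1866975/112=16669.42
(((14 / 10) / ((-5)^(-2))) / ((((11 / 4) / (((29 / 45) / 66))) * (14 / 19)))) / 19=29 / 3267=0.01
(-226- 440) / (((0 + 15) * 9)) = -74 / 15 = -4.93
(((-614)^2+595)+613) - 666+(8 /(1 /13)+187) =377829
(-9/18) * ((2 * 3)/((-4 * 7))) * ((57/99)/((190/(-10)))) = -1/308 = -0.00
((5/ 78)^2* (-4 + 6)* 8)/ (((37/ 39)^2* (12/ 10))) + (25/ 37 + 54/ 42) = 58138/ 28749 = 2.02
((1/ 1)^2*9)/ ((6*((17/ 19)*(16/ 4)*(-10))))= -57/ 1360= -0.04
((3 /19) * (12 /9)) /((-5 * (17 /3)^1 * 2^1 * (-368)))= 3 /297160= 0.00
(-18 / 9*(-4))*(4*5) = 160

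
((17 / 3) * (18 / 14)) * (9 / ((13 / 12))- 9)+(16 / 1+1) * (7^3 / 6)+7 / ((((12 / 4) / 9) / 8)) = 619595 / 546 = 1134.79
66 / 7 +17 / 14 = 149 / 14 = 10.64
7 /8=0.88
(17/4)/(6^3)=17/864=0.02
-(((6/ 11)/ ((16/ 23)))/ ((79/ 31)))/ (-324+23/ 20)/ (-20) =-2139/ 44889064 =-0.00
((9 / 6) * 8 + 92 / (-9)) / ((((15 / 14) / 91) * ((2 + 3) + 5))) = 10192 / 675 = 15.10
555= 555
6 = 6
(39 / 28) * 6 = 117 / 14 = 8.36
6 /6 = 1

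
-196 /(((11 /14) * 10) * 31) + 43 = 71943 /1705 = 42.20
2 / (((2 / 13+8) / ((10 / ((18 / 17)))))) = 1105 / 477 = 2.32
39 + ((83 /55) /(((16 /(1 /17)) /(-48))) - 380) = -319084 /935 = -341.27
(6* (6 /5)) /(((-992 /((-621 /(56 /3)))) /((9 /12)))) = 0.18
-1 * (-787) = 787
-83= -83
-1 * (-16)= 16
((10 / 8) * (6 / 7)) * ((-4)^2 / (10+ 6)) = 15 / 14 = 1.07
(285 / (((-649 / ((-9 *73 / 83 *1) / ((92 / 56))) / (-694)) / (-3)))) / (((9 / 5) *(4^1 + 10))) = 216580050 / 1238941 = 174.81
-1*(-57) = 57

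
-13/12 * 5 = -5.42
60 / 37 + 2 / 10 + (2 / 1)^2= 1077 / 185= 5.82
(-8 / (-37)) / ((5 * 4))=2 / 185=0.01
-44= -44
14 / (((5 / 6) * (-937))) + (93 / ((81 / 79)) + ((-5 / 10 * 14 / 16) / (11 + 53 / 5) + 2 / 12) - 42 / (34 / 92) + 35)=1676997161 / 137626560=12.19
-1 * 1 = -1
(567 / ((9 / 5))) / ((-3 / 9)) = -945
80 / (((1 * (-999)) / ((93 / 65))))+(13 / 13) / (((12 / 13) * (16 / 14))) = 115441 / 138528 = 0.83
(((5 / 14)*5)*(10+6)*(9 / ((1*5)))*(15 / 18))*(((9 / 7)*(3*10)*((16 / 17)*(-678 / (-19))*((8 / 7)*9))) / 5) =12653107200 / 110789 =114209.06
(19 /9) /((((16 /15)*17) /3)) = 95 /272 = 0.35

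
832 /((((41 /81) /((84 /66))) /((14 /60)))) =1100736 /2255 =488.13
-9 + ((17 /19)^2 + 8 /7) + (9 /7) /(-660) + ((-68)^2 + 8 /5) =366804563 /79420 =4618.54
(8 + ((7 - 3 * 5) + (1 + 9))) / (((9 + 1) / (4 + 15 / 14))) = 71 / 14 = 5.07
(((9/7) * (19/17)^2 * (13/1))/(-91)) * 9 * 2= -58482/14161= -4.13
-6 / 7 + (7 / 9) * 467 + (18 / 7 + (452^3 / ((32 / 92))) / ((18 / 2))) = 1858474327 / 63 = 29499592.49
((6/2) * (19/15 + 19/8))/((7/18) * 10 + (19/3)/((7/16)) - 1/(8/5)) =27531/44705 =0.62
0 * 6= 0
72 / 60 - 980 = -4894 / 5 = -978.80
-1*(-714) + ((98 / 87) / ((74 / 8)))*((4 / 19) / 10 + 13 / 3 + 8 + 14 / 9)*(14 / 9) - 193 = 12970545589 / 24770205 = 523.63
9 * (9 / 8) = 81 / 8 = 10.12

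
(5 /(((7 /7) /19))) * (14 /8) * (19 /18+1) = 24605 /72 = 341.74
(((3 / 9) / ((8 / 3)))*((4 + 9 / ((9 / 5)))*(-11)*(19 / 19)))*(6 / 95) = -297 / 380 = -0.78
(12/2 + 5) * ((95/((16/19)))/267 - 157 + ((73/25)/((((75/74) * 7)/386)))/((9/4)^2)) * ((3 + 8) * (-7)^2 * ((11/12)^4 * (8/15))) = -2350378997684804779/8408577600000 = -279521.59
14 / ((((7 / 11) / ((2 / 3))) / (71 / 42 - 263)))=-241450 / 63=-3832.54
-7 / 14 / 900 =-1 / 1800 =-0.00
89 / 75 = 1.19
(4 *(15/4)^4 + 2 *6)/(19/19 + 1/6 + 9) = 154179/1952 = 78.99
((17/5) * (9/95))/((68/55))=99/380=0.26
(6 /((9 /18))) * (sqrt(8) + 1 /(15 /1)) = 4 /5 + 24 * sqrt(2) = 34.74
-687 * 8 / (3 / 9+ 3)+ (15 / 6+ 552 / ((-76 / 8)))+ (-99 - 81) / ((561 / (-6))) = -60489119 / 35530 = -1702.48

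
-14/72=-7/36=-0.19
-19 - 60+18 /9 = -77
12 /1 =12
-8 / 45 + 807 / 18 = 4019 / 90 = 44.66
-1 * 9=-9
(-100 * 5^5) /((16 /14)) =-546875 /2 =-273437.50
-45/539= -0.08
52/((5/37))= 1924/5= 384.80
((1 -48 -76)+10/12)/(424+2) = -0.29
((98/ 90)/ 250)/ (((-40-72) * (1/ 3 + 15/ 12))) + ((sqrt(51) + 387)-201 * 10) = -462555007/ 285000 + sqrt(51) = -1615.86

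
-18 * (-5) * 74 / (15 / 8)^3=75776 / 75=1010.35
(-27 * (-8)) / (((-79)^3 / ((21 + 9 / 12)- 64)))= 9126 / 493039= 0.02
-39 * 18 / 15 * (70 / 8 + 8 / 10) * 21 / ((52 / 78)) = -1407861 / 100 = -14078.61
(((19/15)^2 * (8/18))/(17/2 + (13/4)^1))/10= 2888/475875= 0.01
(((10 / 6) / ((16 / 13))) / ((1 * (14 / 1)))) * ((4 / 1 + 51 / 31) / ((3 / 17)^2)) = 17.53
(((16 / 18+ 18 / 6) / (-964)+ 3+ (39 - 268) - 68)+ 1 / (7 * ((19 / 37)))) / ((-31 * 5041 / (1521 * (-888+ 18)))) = -24916629721425 / 10017908726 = -2487.21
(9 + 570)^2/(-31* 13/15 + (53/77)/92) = -35622708660/2854057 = -12481.43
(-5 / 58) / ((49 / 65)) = -325 / 2842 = -0.11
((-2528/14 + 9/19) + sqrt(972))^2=590939917/17689 - 862308 * sqrt(3)/133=22177.41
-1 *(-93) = 93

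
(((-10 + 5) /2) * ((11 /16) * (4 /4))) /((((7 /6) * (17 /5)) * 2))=-825 /3808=-0.22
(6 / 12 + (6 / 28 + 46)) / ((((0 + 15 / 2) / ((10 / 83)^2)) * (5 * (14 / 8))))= 0.01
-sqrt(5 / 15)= -0.58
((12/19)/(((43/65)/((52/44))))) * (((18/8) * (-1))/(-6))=7605/17974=0.42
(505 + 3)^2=258064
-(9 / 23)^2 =-81 / 529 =-0.15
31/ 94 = 0.33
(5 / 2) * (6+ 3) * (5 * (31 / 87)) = 2325 / 58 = 40.09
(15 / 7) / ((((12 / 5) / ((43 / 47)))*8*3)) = 1075 / 31584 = 0.03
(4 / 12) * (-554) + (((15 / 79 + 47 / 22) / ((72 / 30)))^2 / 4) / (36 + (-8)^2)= -1285183098119 / 6959563776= -184.66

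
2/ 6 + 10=31/ 3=10.33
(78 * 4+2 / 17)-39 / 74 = 391981 / 1258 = 311.59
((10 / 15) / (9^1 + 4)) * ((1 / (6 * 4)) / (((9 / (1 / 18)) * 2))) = 1 / 151632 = 0.00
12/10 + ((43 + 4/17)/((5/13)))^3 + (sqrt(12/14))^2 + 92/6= 732785179393/515865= 1420497.96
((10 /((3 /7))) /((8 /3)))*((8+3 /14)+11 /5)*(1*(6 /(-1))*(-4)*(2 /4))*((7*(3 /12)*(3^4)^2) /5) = 100442349 /40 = 2511058.72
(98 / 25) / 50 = 49 / 625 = 0.08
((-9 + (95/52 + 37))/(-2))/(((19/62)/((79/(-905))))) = 3798399/894140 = 4.25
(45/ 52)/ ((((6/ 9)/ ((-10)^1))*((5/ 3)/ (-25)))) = 194.71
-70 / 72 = -35 / 36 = -0.97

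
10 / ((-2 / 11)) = -55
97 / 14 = 6.93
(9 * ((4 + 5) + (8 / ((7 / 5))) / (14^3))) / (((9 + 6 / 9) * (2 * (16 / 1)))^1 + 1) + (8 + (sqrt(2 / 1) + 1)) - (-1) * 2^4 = sqrt(2) + 56466853 / 2235331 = 26.68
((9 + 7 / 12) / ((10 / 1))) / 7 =23 / 168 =0.14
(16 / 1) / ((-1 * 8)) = -2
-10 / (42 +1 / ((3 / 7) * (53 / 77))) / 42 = -0.01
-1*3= -3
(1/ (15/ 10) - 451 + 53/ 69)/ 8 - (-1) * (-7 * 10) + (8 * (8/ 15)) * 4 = -75299/ 690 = -109.13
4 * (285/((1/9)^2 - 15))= -76.06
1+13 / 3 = 16 / 3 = 5.33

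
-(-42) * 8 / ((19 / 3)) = 1008 / 19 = 53.05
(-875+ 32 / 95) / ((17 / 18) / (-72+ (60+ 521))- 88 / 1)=761298066 / 76592705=9.94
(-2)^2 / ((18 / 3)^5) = 0.00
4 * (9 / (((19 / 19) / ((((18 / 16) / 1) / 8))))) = 81 / 16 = 5.06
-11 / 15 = -0.73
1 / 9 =0.11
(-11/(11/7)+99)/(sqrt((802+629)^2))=92/1431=0.06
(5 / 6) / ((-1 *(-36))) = 5 / 216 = 0.02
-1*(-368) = 368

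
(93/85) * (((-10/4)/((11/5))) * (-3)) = 1395/374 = 3.73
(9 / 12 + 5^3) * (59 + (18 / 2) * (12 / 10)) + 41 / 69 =12113563 / 1380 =8777.94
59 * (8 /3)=472 /3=157.33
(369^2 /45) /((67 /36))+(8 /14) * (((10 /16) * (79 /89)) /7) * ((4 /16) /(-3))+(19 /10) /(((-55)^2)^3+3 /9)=147930068131276772932 /90989137601935545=1625.80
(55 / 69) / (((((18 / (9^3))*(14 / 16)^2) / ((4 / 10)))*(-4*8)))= -594 / 1127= -0.53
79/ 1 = 79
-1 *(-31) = 31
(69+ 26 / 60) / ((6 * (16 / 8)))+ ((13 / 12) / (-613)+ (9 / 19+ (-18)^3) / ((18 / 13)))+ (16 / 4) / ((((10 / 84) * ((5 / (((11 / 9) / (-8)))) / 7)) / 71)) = -98871713677 / 20964600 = -4716.13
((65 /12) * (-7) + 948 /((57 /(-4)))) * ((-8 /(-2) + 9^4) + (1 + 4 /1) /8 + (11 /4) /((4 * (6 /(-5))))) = -15008024185 /21888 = -685673.62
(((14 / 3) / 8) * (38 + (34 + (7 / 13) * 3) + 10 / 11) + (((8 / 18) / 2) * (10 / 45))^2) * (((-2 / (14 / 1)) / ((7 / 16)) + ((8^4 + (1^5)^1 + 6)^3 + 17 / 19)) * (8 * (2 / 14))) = 6994700495843094818260 / 2038133097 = 3431915465255.36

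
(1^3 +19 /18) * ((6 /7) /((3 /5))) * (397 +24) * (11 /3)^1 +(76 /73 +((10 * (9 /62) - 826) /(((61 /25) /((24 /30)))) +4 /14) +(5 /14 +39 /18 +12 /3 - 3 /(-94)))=10473350617801 /2452471938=4270.53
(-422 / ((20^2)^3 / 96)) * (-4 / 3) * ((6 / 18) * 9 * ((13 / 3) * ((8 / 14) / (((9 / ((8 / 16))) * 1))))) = 0.00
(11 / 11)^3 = 1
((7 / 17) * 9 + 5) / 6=74 / 51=1.45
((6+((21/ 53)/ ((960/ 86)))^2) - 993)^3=-357540224419401194214754817502599/ 371856274163236864000000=-961501120.89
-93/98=-0.95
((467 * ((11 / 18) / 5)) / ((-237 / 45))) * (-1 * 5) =25685 / 474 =54.19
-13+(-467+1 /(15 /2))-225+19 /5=-10516 /15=-701.07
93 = 93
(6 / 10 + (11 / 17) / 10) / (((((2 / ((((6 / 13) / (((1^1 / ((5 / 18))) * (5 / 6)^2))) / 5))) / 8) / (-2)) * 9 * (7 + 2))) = -1808 / 745875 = -0.00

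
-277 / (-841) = 0.33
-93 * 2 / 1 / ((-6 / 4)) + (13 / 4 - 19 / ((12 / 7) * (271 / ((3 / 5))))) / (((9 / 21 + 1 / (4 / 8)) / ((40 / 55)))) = 31664488 / 253385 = 124.97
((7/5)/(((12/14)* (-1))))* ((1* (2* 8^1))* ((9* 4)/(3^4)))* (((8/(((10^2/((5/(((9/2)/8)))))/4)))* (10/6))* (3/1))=-200704/1215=-165.19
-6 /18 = -1 /3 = -0.33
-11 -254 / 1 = -265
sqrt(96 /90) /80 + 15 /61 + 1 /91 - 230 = -1275304 /5551 + sqrt(15) /300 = -229.73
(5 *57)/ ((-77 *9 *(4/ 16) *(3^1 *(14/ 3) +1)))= -76/ 693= -0.11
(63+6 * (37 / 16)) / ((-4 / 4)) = -615 / 8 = -76.88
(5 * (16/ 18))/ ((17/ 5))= 200/ 153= 1.31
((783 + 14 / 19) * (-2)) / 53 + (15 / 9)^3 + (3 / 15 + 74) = 6695924 / 135945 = 49.25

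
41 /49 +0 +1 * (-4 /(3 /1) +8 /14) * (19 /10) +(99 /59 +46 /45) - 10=-1029142 /130095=-7.91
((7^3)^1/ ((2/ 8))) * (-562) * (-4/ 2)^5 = 24674048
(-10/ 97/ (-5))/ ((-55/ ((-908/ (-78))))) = -908/ 208065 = -0.00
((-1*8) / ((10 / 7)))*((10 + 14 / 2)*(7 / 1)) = -3332 / 5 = -666.40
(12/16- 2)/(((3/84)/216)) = -7560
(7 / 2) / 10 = 7 / 20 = 0.35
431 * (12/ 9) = 1724/ 3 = 574.67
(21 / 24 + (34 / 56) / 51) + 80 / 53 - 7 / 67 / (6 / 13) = 1294535 / 596568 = 2.17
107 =107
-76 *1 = -76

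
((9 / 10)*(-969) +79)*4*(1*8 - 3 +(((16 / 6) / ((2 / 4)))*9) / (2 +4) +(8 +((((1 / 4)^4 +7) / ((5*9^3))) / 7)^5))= -282896057121863281432992509176571554669 / 4246387849995846338538897408000000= -66620.40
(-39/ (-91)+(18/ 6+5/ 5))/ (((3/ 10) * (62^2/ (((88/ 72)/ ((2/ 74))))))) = 0.17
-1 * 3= -3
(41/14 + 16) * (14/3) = 88.33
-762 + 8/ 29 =-22090/ 29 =-761.72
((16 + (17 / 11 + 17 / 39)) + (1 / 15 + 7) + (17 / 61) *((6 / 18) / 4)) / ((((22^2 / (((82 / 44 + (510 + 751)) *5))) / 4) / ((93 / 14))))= 1614491550693 / 185765008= 8691.04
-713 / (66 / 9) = -2139 / 22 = -97.23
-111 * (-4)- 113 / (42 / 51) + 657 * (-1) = -4903 / 14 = -350.21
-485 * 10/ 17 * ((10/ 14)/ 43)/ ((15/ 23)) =-111550/ 15351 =-7.27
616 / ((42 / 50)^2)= 55000 / 63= 873.02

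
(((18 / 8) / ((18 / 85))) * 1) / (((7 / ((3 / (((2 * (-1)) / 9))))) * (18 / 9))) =-10.25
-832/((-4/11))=2288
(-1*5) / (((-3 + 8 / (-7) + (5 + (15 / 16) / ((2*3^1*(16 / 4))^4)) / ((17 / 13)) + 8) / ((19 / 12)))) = -1666990080 / 1617297863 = -1.03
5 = 5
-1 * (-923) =923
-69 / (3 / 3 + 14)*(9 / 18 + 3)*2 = -161 / 5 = -32.20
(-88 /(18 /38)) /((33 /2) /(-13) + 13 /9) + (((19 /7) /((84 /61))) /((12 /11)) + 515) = -157228283 /289296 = -543.49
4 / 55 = 0.07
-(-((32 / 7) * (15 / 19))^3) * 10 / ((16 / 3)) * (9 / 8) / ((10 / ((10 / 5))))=46656000 / 2352637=19.83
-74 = -74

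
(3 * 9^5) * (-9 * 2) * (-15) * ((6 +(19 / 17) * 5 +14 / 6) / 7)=11319693300 / 119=95123473.11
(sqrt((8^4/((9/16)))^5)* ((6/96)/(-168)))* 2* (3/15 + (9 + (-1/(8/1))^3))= -263368736768/8505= -30966341.77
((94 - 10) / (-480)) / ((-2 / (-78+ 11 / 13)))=-7021 / 1040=-6.75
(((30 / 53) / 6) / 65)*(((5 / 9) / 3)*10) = 50 / 18603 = 0.00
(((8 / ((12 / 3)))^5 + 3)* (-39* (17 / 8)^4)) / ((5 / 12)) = -68403699 / 1024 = -66800.49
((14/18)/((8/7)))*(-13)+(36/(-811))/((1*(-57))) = -9814669/1109448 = -8.85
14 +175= 189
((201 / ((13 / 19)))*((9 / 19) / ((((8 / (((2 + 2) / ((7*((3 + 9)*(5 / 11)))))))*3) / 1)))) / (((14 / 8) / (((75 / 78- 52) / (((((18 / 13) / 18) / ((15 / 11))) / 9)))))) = -7201629 / 2548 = -2826.39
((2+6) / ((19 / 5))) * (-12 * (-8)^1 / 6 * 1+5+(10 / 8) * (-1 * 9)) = 390 / 19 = 20.53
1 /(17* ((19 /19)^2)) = 1 /17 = 0.06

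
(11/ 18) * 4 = 22/ 9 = 2.44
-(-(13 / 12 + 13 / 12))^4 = -28561 / 1296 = -22.04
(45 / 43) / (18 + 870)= 15 / 12728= 0.00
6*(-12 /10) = -36 /5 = -7.20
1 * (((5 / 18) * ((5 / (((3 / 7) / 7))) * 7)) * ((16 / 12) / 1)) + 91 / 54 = 34573 / 162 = 213.41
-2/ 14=-1/ 7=-0.14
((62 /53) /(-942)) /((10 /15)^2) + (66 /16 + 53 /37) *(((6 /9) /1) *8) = 109494037 /3694524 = 29.64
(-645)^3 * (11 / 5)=-590339475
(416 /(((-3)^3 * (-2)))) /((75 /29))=6032 /2025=2.98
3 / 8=0.38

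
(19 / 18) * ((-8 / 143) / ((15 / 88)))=-608 / 1755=-0.35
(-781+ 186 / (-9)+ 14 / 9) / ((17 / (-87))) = 208829 / 51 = 4094.69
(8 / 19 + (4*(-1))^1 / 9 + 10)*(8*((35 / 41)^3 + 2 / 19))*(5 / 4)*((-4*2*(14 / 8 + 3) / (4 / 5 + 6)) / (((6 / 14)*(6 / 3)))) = -94786340950 / 200353347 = -473.10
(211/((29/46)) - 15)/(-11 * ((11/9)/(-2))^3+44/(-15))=-270342360/357599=-755.99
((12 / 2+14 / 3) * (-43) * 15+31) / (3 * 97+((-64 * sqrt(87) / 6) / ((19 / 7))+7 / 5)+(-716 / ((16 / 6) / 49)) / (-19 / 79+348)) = -142518517941934285470 / 5187389144119254187- 2200092587403177600 * sqrt(87) / 5187389144119254187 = -31.43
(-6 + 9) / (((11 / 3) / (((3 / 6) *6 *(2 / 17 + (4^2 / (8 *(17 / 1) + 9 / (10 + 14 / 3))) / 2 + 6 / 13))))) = 22874400 / 14612741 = 1.57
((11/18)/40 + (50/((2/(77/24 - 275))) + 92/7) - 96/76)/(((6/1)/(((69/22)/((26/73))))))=-1090561183973/109549440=-9954.97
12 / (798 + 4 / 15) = 90 / 5987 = 0.02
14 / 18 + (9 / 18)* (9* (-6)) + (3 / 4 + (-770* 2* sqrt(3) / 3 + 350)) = 11683 / 36 -1540* sqrt(3) / 3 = -564.59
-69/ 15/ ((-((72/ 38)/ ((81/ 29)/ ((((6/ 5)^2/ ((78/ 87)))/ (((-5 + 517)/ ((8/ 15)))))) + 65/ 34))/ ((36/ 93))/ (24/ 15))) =16707616484/ 6648105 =2513.14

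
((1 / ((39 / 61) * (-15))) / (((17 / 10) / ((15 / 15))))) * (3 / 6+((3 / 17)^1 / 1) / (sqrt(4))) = -1220 / 33813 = -0.04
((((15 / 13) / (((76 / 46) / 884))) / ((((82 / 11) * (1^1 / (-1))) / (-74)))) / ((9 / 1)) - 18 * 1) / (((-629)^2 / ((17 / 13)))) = 1549304 / 707057013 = 0.00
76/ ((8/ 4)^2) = 19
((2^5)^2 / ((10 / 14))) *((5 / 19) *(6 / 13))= 174.12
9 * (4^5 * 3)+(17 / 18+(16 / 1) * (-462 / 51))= 8416225 / 306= 27504.00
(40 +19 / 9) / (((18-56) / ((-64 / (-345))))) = -12128 / 58995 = -0.21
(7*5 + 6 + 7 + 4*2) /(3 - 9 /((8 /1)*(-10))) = 4480 /249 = 17.99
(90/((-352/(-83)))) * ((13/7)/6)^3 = 0.63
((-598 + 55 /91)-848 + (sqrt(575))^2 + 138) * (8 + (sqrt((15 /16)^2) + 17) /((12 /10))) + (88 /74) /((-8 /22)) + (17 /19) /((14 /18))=-4301307357 /255892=-16809.07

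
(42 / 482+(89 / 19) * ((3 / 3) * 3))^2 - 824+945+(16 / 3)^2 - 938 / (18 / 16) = -30469612225 / 62901723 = -484.40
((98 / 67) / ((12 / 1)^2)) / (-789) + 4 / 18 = 0.22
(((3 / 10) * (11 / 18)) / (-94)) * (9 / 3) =-11 / 1880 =-0.01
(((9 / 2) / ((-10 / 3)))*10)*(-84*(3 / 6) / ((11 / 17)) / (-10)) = -87.63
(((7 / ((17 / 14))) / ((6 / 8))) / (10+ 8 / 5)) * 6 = 3.98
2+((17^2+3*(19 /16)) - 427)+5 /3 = -6277 /48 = -130.77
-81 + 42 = -39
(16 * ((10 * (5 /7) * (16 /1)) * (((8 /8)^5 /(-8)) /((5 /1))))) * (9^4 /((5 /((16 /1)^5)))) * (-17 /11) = 7485121363968 /77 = 97209368363.22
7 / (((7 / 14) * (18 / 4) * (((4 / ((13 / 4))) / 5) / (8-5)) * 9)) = 455 / 108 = 4.21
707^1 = 707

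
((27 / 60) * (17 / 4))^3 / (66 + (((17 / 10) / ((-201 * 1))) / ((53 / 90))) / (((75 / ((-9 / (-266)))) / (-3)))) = 563839310097 / 5319797278720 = 0.11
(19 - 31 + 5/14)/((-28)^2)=-163/10976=-0.01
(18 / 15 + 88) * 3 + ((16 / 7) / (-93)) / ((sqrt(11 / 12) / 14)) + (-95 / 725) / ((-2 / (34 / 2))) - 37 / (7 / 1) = 534759 / 2030 - 64 * sqrt(33) / 1023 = 263.07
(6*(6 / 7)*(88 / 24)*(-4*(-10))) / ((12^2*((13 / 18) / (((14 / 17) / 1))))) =1320 / 221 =5.97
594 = 594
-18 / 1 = -18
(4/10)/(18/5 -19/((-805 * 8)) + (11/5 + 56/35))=2576/47675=0.05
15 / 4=3.75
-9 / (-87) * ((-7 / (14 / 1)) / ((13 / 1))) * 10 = -15 / 377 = -0.04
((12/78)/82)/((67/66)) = 0.00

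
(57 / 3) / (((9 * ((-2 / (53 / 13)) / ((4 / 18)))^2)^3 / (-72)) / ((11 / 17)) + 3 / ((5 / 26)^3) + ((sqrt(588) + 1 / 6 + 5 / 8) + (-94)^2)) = 18925655886961341437135314952848500 / 7418425663981112054858353425392131081 - 35576232957915723029869258500000 * sqrt(3) / 7418425663981112054858353425392131081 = 0.00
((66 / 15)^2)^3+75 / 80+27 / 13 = 23592816907 / 3250000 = 7259.33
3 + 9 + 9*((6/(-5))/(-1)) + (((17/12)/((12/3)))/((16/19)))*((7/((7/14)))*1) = 55081/1920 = 28.69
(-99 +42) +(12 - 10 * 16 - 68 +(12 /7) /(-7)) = -13389 /49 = -273.24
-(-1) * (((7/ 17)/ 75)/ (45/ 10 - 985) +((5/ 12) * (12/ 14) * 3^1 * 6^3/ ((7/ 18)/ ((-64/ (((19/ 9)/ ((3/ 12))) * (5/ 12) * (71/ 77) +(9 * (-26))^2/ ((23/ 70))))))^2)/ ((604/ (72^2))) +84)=33170231720183066523021785054/ 394874631581473619912258475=84.00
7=7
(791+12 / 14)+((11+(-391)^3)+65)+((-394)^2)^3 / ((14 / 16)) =4275326353692118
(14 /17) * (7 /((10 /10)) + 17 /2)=217 /17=12.76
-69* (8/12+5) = -391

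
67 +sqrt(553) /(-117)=67 - sqrt(553) /117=66.80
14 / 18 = 7 / 9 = 0.78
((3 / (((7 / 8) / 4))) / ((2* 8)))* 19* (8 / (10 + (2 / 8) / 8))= 9728 / 749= 12.99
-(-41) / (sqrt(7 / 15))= 41 * sqrt(105) / 7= 60.02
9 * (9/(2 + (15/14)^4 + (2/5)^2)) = 2881200/123707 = 23.29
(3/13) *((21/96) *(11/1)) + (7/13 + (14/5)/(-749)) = 18661/17120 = 1.09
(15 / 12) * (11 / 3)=55 / 12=4.58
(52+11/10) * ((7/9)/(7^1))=59/10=5.90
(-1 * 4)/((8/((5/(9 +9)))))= -5/36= -0.14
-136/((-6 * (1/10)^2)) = 6800/3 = 2266.67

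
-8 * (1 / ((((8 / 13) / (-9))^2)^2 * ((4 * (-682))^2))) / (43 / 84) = -3935163141 / 40960679936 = -0.10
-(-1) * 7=7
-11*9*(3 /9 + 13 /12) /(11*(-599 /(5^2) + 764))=-425 /24668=-0.02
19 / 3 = 6.33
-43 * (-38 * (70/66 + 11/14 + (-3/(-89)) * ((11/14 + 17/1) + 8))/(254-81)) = 91222952/3556707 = 25.65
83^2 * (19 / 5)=130891 / 5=26178.20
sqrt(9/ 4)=3/ 2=1.50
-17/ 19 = -0.89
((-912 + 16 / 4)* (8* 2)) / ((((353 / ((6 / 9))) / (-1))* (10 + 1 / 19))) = 552064 / 202269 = 2.73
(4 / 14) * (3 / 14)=3 / 49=0.06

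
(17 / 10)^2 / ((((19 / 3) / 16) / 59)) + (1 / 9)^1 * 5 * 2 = 431.87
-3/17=-0.18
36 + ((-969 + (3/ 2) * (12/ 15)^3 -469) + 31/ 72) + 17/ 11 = -138526343/ 99000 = -1399.26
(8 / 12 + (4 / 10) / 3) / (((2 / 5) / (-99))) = -198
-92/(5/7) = -644/5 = -128.80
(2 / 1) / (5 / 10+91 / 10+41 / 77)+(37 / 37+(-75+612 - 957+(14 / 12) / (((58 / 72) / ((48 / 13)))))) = -608058957 / 1470677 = -413.46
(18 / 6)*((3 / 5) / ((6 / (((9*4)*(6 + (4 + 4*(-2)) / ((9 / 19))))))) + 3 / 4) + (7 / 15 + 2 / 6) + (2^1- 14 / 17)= -7539 / 340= -22.17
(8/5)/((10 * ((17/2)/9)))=72/425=0.17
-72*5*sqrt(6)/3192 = -15*sqrt(6)/133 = -0.28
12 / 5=2.40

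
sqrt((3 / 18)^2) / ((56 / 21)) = 1 / 16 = 0.06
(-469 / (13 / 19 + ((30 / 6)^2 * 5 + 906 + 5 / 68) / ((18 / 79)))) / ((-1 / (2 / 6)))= 1211896 / 35085175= 0.03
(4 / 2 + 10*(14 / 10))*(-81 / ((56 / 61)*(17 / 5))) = -49410 / 119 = -415.21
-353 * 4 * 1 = -1412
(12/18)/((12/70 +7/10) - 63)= -140/13047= -0.01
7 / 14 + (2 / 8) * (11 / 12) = 0.73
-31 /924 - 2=-1879 /924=-2.03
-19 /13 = -1.46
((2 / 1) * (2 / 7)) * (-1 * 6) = -24 / 7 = -3.43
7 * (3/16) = 21/16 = 1.31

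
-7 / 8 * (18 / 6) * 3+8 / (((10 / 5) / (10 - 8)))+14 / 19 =0.86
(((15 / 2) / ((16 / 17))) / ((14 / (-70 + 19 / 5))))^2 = 284968161 / 200704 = 1419.84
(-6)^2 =36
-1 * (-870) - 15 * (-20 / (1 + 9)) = 900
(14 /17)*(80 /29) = 1120 /493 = 2.27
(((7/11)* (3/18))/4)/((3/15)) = 35/264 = 0.13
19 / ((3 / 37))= 703 / 3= 234.33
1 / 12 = 0.08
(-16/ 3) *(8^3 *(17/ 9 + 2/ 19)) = -2793472/ 513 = -5445.36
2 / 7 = 0.29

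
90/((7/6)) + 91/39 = 1669/21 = 79.48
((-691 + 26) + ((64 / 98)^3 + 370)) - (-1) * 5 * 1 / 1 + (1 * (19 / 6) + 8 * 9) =-151452953 / 705894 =-214.55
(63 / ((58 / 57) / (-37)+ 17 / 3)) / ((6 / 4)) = 12654 / 1699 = 7.45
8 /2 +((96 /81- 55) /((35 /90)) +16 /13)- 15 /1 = -40445 /273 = -148.15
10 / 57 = 0.18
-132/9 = -44/3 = -14.67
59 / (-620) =-59 / 620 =-0.10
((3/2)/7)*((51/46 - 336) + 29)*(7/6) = -14071/184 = -76.47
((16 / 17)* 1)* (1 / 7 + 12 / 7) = 208 / 119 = 1.75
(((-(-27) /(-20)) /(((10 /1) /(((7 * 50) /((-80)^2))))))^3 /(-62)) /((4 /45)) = 60761421 /832149913600000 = 0.00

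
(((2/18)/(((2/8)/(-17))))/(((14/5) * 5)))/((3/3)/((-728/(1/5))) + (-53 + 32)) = 17680/687969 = 0.03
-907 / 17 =-53.35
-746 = -746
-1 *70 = -70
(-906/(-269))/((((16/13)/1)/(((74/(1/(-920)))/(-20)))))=5011539/538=9315.13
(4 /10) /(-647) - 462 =-1494572 /3235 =-462.00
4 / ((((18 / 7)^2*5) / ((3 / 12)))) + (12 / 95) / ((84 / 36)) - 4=-843659 / 215460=-3.92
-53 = -53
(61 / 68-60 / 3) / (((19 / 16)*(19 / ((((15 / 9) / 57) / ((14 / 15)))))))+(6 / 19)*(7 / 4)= 858839 / 1632442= 0.53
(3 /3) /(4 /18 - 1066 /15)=-45 /3188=-0.01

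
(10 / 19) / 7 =10 / 133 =0.08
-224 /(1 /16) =-3584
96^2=9216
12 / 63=4 / 21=0.19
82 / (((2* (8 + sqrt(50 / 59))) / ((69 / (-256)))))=-2419 / 1728 + 205* sqrt(118) / 13824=-1.24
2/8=1/4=0.25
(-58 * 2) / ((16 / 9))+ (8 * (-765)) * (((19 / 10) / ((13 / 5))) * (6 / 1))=-1398753 / 52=-26899.10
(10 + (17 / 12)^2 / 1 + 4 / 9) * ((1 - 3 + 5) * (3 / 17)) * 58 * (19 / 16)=987943 / 2176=454.02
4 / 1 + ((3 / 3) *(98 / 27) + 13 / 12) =941 / 108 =8.71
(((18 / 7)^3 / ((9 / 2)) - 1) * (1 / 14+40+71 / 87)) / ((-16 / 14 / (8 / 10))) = -47460353 / 596820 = -79.52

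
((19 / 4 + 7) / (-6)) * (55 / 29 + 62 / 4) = -34.07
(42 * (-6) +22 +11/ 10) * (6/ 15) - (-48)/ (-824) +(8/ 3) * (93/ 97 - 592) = -1249670447/ 749325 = -1667.73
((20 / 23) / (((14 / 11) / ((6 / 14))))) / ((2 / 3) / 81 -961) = -80190 / 263178167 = -0.00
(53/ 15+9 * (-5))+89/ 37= -21679/ 555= -39.06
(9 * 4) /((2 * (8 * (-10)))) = -9 /40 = -0.22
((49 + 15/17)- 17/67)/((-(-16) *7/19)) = 1074013/127568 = 8.42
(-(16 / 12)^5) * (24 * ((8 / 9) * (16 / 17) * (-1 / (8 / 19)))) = 2490368 / 12393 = 200.95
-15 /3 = -5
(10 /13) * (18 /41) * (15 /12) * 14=3150 /533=5.91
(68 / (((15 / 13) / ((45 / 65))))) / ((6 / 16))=544 / 5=108.80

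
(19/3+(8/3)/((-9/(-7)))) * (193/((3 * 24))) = 43811/1944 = 22.54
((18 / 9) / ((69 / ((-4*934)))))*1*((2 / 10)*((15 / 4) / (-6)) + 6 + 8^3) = -1289854 / 23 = -56080.61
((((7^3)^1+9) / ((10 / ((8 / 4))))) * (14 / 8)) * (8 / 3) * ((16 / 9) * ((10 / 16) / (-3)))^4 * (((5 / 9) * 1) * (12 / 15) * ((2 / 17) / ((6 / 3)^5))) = 2464000 / 243931419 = 0.01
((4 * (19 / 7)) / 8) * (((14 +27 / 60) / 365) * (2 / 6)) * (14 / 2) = 5491 / 43800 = 0.13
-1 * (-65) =65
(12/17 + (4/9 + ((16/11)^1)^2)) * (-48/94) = -483712/290037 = -1.67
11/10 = 1.10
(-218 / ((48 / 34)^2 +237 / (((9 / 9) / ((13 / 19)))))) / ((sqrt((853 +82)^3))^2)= -4142 / 2549364291375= -0.00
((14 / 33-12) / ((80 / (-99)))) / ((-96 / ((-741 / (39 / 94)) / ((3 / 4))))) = 170563 / 480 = 355.34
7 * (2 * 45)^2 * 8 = 453600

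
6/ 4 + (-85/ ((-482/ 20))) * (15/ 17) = 2223/ 482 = 4.61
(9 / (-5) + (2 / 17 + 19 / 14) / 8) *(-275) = 845955 / 1904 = 444.30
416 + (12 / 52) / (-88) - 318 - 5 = 106389 / 1144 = 93.00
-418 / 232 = -209 / 116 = -1.80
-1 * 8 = -8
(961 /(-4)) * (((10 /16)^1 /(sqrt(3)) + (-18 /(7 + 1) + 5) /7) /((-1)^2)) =-10571 /112 - 4805 * sqrt(3) /96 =-181.08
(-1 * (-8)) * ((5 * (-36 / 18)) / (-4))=20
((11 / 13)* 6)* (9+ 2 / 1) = 726 / 13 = 55.85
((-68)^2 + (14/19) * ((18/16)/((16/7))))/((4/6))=16869675/2432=6936.54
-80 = -80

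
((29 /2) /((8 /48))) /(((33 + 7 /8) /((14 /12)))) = 812 /271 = 3.00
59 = 59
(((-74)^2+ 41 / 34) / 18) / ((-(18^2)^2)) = -62075 / 21415104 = -0.00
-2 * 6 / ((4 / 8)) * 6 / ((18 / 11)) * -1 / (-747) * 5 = -0.59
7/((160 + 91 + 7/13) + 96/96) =13/469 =0.03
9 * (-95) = -855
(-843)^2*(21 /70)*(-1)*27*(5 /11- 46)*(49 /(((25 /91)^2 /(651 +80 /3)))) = 7929994435727125671 /68750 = 115345373610576.37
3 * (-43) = -129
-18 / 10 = -9 / 5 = -1.80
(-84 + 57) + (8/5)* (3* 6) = 9/5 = 1.80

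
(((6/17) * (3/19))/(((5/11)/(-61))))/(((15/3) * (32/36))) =-54351/32300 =-1.68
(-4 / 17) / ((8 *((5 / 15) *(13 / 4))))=-6 / 221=-0.03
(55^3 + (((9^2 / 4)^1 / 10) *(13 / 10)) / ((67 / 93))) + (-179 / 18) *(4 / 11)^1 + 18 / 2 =441450129371 / 2653200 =166384.04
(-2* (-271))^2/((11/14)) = 4112696/11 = 373881.45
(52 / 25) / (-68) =-13 / 425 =-0.03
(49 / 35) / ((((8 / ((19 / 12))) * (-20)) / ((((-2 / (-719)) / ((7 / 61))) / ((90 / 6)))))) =-0.00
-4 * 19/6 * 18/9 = -76/3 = -25.33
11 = 11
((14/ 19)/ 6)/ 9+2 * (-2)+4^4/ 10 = 55439/ 2565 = 21.61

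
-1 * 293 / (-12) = 293 / 12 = 24.42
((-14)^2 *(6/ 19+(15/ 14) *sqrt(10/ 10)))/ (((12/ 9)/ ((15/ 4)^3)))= 26152875/ 2432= 10753.65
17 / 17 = 1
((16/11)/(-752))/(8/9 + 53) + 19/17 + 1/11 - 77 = -323073688/4262665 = -75.79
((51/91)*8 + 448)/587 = 41176/53417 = 0.77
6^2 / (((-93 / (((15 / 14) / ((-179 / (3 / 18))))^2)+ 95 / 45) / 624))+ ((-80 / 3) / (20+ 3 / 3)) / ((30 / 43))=-7233747939832 / 3973830850017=-1.82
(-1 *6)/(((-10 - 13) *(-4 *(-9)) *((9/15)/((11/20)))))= 11/1656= 0.01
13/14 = 0.93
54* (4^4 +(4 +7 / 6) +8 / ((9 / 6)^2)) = 14295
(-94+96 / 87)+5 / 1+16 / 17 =-42869 / 493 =-86.96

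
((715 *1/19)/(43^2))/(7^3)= 715/12049933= 0.00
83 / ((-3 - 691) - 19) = -83 / 713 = -0.12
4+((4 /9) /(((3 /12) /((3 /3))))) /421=15172 /3789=4.00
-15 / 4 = -3.75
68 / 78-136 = -5270 / 39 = -135.13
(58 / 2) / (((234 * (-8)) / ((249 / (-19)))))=2407 / 11856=0.20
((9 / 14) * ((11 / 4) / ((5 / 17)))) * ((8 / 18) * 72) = 6732 / 35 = 192.34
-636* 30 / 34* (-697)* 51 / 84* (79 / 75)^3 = 18213353699 / 65625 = 277536.82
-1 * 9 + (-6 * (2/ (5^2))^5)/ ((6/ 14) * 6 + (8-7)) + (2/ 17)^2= -634033591541/ 70556640625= -8.99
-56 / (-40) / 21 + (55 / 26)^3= 2513201 / 263640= 9.53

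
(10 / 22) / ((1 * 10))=1 / 22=0.05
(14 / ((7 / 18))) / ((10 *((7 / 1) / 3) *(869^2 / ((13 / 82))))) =351 / 1083656035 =0.00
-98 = -98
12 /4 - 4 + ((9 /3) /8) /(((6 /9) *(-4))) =-73 /64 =-1.14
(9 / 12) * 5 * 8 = 30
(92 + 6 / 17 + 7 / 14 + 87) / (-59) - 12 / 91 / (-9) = -1661371 / 547638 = -3.03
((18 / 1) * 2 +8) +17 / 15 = 45.13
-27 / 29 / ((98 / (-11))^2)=-3267 / 278516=-0.01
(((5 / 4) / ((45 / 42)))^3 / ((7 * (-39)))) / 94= -0.00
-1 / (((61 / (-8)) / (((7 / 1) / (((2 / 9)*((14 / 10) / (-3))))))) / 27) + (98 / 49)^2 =-14336 / 61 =-235.02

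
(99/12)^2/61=1089/976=1.12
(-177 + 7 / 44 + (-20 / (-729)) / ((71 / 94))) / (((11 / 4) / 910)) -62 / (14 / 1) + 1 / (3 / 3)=-2565056663966 / 43839873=-58509.67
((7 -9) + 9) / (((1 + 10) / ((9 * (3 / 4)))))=189 / 44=4.30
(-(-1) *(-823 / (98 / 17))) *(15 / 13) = -209865 / 1274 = -164.73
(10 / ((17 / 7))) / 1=70 / 17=4.12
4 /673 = 0.01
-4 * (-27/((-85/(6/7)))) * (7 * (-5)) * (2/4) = 324/17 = 19.06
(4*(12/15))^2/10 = 128/125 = 1.02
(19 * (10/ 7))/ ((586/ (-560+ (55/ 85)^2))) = -15363305/ 592739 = -25.92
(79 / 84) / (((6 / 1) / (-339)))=-8927 / 168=-53.14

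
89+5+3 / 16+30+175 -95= 3267 / 16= 204.19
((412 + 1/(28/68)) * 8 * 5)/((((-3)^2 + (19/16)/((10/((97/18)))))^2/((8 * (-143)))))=-1101079609344000/5395489183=-204074.10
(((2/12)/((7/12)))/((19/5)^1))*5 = 50/133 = 0.38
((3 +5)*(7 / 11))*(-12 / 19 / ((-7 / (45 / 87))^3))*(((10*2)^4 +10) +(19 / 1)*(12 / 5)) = 51858014400 / 249767749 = 207.62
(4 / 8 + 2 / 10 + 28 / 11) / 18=119 / 660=0.18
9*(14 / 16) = 63 / 8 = 7.88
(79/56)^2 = 6241/3136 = 1.99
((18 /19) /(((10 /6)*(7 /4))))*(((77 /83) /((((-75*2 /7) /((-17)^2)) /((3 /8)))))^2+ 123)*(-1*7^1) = -4315683359907 /13089100000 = -329.72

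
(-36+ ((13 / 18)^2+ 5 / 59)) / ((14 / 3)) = -96655 / 12744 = -7.58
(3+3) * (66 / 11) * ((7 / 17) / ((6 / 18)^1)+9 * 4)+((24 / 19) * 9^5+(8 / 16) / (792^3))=24367665197297987 / 320928334848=75928.68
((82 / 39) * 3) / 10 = 41 / 65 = 0.63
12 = 12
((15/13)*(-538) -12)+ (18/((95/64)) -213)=-1029549/1235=-833.64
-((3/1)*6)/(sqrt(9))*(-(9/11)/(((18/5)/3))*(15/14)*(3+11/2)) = 11475/308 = 37.26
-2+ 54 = 52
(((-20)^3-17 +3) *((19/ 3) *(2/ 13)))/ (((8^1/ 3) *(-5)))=76133/ 130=585.64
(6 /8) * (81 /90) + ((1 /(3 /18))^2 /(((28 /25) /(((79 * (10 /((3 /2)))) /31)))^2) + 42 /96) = 31209190921 /3767120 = 8284.63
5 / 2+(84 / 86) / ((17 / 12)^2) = 74231 / 24854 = 2.99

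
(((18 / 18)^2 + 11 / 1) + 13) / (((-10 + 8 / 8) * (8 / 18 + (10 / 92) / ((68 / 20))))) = -19550 / 3353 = -5.83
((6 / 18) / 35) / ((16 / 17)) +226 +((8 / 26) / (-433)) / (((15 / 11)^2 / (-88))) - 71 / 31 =983927674669 / 4397374800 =223.75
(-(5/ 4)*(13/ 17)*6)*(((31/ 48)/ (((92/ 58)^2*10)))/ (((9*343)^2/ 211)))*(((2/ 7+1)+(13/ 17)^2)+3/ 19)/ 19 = -5575491787645/ 16022154023643430656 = -0.00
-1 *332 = -332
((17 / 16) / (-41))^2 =289 / 430336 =0.00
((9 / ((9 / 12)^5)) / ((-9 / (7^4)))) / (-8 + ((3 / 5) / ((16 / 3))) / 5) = 983449600 / 775413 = 1268.29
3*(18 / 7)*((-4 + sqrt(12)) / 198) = -12 / 77 + 6*sqrt(3) / 77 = -0.02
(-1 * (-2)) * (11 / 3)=22 / 3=7.33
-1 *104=-104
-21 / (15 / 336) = -2352 / 5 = -470.40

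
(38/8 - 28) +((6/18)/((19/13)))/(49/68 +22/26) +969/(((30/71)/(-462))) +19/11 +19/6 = -1059522.81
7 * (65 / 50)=91 / 10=9.10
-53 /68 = -0.78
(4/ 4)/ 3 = 1/ 3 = 0.33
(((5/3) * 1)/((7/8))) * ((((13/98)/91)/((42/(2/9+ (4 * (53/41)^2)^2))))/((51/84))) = 2686778320/549556825041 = 0.00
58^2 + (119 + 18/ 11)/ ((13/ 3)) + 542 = 562539/ 143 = 3933.84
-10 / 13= -0.77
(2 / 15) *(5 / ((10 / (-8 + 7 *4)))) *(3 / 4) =1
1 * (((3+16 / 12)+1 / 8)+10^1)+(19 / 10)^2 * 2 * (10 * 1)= 10399 / 120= 86.66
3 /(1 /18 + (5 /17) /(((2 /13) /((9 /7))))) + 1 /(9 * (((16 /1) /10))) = 1.26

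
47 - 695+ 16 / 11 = -7112 / 11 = -646.55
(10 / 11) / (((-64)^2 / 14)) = 35 / 11264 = 0.00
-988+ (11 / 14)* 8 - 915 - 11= -13354 / 7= -1907.71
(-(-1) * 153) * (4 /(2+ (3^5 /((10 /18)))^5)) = 1912500 /50031545099005957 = 0.00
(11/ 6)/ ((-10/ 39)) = -143/ 20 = -7.15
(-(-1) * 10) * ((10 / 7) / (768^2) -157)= -1620541415 / 1032192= -1570.00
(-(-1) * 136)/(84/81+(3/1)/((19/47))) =69768/4339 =16.08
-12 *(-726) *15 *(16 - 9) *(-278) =-254303280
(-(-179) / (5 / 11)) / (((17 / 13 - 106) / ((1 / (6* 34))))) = -25597 / 1388220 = -0.02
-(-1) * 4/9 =4/9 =0.44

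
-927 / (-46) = 927 / 46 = 20.15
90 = 90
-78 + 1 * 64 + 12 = -2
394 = 394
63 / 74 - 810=-59877 / 74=-809.15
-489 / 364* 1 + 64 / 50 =-577 / 9100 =-0.06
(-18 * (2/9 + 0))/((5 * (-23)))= 4/115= 0.03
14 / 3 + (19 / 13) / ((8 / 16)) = 296 / 39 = 7.59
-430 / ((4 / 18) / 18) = -34830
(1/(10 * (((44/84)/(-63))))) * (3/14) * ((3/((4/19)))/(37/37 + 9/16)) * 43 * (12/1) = -16676604/1375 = -12128.44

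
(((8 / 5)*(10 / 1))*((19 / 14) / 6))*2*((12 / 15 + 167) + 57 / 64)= 1025639 / 840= 1221.00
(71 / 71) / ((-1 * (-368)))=1 / 368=0.00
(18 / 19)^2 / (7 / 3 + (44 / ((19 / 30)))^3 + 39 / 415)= 3832110 / 1431740443949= 0.00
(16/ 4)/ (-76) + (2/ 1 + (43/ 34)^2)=3.55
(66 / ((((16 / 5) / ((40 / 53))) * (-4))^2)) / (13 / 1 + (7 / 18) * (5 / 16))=185625 / 10615211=0.02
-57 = -57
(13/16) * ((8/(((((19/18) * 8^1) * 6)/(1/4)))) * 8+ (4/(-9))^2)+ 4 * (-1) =-44113/12312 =-3.58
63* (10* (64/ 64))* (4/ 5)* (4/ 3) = 672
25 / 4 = 6.25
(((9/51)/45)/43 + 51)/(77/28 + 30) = 2236864/1436415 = 1.56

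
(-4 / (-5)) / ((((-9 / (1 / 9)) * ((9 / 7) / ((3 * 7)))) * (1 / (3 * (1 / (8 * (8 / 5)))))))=-49 / 1296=-0.04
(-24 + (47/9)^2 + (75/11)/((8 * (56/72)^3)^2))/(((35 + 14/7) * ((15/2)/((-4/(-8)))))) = 5035420303/744678639936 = 0.01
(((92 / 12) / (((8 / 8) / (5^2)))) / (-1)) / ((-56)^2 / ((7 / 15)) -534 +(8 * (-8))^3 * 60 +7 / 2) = 1150 / 94334703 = 0.00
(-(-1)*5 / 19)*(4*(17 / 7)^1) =340 / 133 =2.56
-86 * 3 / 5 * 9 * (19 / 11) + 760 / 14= -287926 / 385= -747.86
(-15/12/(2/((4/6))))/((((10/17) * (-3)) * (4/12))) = 17/24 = 0.71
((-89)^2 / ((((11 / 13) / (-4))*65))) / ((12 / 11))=-7921 / 15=-528.07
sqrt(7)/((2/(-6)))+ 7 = 7 - 3 * sqrt(7) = -0.94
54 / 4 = 27 / 2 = 13.50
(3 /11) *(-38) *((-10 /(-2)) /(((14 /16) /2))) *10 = -91200 /77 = -1184.42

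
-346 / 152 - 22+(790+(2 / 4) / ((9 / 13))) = 524249 / 684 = 766.45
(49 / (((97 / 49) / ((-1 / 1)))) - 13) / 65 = -3662 / 6305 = -0.58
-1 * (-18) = 18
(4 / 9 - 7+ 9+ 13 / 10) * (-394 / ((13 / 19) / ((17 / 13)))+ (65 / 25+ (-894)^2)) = 25264527051 / 8450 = 2989884.86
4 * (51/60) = 17/5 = 3.40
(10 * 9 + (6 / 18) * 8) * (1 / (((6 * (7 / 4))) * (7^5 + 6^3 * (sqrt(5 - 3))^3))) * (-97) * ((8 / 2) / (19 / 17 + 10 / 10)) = -2201342444 / 22850262081 + 14669504 * sqrt(2) / 5924142021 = -0.09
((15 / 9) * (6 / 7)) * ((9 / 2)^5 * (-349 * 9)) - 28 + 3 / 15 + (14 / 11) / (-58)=-1479151419387 / 178640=-8280068.40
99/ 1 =99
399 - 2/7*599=1595/7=227.86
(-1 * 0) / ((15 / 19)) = 0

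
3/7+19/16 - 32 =-3403/112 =-30.38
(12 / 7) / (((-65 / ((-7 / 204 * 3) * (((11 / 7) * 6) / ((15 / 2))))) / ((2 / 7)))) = 264 / 270725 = 0.00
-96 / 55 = -1.75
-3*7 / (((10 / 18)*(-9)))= 21 / 5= 4.20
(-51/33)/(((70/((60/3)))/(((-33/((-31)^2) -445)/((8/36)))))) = 65434734/73997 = 884.29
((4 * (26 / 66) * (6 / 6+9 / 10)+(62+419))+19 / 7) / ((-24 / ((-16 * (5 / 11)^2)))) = 5621480 / 83853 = 67.04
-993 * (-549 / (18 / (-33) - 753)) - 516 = -380513 / 307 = -1239.46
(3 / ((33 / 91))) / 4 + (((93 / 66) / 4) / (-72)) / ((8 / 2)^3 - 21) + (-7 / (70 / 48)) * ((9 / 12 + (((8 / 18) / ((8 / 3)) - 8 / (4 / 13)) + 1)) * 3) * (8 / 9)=422750389 / 1362240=310.33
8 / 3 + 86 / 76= 433 / 114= 3.80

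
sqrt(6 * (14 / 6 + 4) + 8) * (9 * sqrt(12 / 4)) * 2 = 211.45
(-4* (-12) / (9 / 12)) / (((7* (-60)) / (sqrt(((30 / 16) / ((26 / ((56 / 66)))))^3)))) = -0.00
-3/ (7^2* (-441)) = 1/ 7203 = 0.00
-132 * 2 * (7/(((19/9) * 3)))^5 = -1078202664/2476099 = -435.44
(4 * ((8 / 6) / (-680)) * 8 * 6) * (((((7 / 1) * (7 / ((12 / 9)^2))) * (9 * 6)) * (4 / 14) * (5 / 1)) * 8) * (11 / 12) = -99792 / 17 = -5870.12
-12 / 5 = -2.40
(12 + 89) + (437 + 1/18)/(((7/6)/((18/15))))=19269/35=550.54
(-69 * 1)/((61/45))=-50.90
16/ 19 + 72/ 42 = 340/ 133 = 2.56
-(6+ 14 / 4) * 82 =-779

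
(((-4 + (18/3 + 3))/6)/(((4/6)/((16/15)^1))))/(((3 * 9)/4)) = 16/81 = 0.20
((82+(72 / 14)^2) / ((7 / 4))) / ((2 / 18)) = 191304 / 343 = 557.74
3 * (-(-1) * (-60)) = -180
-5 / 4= -1.25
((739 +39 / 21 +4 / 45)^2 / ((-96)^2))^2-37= 183534019492128553201 / 52264543887360000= 3511.64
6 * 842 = 5052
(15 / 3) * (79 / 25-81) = -1946 / 5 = -389.20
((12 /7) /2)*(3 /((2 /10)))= 90 /7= 12.86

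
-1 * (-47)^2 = -2209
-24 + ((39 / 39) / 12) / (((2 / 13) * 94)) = -54131 / 2256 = -23.99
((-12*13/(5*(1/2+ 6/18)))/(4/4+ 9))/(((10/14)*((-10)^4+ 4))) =-819/1563125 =-0.00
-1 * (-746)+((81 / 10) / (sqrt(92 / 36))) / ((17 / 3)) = 729 * sqrt(23) / 3910+746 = 746.89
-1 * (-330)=330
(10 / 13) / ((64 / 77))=385 / 416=0.93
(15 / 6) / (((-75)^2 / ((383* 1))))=383 / 2250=0.17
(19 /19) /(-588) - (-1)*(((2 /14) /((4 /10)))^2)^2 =1679 /115248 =0.01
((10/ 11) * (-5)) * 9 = -450/ 11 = -40.91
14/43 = 0.33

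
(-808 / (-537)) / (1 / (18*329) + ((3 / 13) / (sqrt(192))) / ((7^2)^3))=1218275741402533632 / 136722444035111 -589647443845824*sqrt(3) / 136722444035111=8903.11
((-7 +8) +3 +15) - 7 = 12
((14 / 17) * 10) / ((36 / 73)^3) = 13615595 / 198288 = 68.67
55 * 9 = 495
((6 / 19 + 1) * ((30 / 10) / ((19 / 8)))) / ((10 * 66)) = 10 / 3971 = 0.00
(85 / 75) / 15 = 17 / 225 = 0.08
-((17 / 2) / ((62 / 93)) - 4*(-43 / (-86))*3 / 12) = -49 / 4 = -12.25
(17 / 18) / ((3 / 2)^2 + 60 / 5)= 34 / 513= 0.07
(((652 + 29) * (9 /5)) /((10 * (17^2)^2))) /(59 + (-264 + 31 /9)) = -55161 /7575354700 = -0.00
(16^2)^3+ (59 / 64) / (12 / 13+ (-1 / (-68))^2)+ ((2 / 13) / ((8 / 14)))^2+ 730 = 157371590025023 / 9379669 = 16777947.07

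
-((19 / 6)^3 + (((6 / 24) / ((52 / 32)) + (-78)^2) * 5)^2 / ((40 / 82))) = -69252380613691 / 36504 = -1897117592.97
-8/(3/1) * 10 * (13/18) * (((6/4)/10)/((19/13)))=-338/171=-1.98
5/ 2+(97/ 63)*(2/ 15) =5113/ 1890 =2.71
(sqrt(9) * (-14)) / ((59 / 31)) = -1302 / 59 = -22.07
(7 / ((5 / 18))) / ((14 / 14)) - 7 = 91 / 5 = 18.20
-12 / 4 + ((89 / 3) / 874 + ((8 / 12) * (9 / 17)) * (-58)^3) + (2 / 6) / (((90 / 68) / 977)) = -137639985641 / 2005830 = -68619.97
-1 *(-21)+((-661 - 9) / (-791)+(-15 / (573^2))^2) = 206987847692744 / 9474416266959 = 21.85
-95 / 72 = -1.32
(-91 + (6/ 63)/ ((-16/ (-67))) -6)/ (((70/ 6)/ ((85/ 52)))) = -275893/ 20384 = -13.53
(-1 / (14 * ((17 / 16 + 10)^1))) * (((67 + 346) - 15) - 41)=-2.31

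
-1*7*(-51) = 357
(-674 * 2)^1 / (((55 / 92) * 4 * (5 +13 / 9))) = -139518 / 1595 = -87.47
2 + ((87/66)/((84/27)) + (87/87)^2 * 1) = 2109/616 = 3.42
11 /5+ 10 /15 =43 /15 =2.87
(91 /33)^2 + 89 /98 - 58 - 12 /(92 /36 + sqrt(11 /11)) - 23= -32384839 /426888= -75.86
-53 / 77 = -0.69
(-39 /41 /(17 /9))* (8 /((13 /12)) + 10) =-6102 /697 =-8.75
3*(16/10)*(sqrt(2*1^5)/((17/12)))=288*sqrt(2)/85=4.79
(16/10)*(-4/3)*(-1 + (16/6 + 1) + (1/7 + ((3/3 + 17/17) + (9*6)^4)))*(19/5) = -108567080416/1575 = -68931479.63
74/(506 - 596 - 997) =-74/1087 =-0.07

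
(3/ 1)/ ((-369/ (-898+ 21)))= 877/ 123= 7.13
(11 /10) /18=11 /180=0.06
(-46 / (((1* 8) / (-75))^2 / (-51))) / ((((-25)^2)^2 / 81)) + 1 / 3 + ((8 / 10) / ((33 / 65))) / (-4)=28178861 / 660000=42.70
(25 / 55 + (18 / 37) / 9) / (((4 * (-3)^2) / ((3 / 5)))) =69 / 8140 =0.01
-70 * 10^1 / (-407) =700 / 407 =1.72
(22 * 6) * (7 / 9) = 308 / 3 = 102.67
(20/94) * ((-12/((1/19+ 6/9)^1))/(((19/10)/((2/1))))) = -7200/1927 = -3.74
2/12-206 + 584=2269/6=378.17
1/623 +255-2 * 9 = 147652/623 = 237.00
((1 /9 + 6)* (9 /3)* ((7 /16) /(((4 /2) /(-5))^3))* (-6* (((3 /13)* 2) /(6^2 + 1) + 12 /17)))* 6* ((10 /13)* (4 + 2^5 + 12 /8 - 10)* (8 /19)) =116608078125 /4039438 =28867.40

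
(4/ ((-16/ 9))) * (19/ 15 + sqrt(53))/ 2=-9 * sqrt(53)/ 8 - 57/ 40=-9.62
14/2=7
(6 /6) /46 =1 /46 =0.02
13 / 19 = 0.68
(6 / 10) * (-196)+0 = -588 / 5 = -117.60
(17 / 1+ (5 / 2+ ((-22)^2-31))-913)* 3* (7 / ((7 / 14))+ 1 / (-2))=-71361 / 4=-17840.25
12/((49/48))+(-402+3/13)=-248439/637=-390.01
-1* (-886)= 886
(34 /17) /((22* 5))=0.02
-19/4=-4.75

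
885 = 885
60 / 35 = 12 / 7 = 1.71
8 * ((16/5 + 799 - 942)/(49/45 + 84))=-50328/3829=-13.14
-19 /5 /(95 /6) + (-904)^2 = 20430394 /25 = 817215.76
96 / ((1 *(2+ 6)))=12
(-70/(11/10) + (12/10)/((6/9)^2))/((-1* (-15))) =-6703/1650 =-4.06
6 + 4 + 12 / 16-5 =23 / 4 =5.75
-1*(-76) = 76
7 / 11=0.64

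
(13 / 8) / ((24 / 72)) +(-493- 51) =-4313 / 8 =-539.12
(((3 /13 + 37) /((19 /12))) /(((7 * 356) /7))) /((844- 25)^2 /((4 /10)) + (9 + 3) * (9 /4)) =968 /24575960799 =0.00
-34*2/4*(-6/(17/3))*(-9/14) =-81/7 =-11.57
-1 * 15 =-15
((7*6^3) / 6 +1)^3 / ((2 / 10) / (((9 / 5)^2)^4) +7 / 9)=697110523815717 / 33558908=20772741.59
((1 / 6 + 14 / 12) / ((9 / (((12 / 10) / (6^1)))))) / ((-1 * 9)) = -4 / 1215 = -0.00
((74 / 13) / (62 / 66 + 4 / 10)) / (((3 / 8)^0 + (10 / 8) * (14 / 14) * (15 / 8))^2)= 12503040 / 32892977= 0.38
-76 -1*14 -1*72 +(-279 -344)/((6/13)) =-9071/6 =-1511.83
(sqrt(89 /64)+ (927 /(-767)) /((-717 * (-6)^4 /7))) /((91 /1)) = 103 /1029485808+ sqrt(89) /728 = 0.01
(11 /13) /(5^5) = 11 /40625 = 0.00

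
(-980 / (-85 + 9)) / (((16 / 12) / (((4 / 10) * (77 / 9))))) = 3773 / 114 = 33.10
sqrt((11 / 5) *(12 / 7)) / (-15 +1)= -sqrt(1155) / 245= -0.14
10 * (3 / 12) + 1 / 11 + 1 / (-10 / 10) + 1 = 57 / 22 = 2.59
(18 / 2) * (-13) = -117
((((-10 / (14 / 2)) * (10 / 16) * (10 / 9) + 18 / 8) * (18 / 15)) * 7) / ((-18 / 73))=-23141 / 540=-42.85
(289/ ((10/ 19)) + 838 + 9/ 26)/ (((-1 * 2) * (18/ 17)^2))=-3257897/ 5265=-618.78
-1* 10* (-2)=20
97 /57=1.70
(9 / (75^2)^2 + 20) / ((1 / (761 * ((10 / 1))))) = 107015626522 / 703125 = 152200.00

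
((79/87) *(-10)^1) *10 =-7900/87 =-90.80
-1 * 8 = -8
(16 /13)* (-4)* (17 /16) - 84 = -1160 /13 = -89.23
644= 644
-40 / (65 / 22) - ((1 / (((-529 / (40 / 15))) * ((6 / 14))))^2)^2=-90428514027289264 / 6679378867572333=-13.54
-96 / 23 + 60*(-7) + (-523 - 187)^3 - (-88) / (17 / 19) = -139943328396 / 391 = -357911325.82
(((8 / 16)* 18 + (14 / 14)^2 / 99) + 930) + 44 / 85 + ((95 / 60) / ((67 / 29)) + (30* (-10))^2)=205090187323 / 2255220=90940.21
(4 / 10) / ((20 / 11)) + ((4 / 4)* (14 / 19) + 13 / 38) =617 / 475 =1.30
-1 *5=-5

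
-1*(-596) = 596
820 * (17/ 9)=13940/ 9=1548.89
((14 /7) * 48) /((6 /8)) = 128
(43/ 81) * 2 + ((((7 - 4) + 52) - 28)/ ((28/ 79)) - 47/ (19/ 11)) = 2155883/ 43092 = 50.03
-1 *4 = -4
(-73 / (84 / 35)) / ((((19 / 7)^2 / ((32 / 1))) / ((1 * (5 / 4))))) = -178850 / 1083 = -165.14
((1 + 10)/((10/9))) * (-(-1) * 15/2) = 74.25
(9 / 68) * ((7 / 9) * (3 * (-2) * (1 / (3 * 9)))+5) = 23 / 36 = 0.64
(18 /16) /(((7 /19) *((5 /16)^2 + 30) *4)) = 1368 /53935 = 0.03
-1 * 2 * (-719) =1438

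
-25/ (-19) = 25/ 19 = 1.32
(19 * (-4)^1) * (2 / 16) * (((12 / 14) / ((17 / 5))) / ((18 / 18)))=-285 / 119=-2.39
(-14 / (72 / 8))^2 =196 / 81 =2.42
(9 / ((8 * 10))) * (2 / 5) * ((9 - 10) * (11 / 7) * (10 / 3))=-33 / 140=-0.24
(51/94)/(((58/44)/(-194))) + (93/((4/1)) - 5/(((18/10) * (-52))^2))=-16896612587/298529712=-56.60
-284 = -284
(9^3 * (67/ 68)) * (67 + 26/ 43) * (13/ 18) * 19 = 666337.79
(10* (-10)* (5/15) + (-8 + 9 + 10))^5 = -5556070.40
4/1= 4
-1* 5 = -5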